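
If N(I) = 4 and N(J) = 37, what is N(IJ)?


N(IJ) = N(I) * N(J)
= 4 * 37
= 148

148


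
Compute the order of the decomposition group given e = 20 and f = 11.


|D_P| = e * f
= 20 * 11
= 220

220


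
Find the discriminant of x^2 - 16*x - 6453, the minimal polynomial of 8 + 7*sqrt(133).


The element 8 + 7*sqrt(133) has minimal polynomial:
x^2 - 16*x - 6453
Discriminant = (-16)^2 - 4*(-6453)
= 256 + 25812
= 26068

26068


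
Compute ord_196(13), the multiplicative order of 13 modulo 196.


We want ord_196(13), the smallest k >= 1 with 13^k = 1 mod 196.
n = 196 = 2^2 * 7^2, phi(196) = 84; the order divides phi(n).
Divisors of 84: 1, 2, 3, 4, 6, 7, 12, 14, 21, 28, 42, 84
Repeated squaring mod 196: 13^1 = 13, 13^2 = 169, 13^4 = 141, 13^8 = 85, 13^16 = 169, 13^32 = 141, 13^64 = 85
Test divisors in increasing order:
  k=1: 13^1 = 13 mod 196
  k=2: 13^2 = 169 mod 196
  k=3: 13^3 = 169 * 13 = 41 mod 196
  k=4: 13^4 = 141 mod 196
  k=6: 13^6 = 141 * 169 = 113 mod 196
  k=7: 13^7 = 141 * 169 * 13 = 97 mod 196
  k=12: 13^12 = 85 * 141 = 29 mod 196
  k=14: 13^14 = 85 * 141 * 169 = 1 mod 196  <- first divisor giving 1
Order = 14

14


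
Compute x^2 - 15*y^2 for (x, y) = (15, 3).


x^2 - d*y^2
= 15^2 - 15*3^2
= 225 - 135
= 90

90


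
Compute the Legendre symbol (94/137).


p = 137 is prime, so compute (94/137) with the reciprocity algorithm (Jacobi-symbol steps: pull out 2s via (2/n), flip via reciprocity, reduce):
  pull out 2: (2/137) = +1  (since 137 mod 8 = 1)
  reciprocity: (47/137) -> +(137/47)
  reduce: (43/47)
  reciprocity: (43/47) -> -(47/43)
  reduce: (4/43)
  pull out 2: (2/43) = -1  (since 43 mod 8 = 3)
  pull out 2: (2/43) = -1  (since 43 mod 8 = 3)
  (1/43) = 1
Product of signs = -1
(94/137) = -1

-1


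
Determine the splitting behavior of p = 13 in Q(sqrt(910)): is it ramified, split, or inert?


K = Q(sqrt(910)). Since d mod 4 = 2, disc(K) = 3640.
Check p | disc: 3640 mod 13 = 0.
p divides disc, so p ramifies: (p) = P^2 with e=2, f=1, g=1.
Therefore p is ramified.

ramified


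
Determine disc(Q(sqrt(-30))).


For K = Q(sqrt(d)) with d squarefree: disc(K) = d if d = 1 mod 4, and disc(K) = 4d if d = 2 or 3 mod 4.
Here d = -30, and d mod 4 = 2.
d = 2 mod 4, not 1 (O_K = Z[sqrt(d)]), so disc(K) = 4d = 4 * (-30) = -120

-120


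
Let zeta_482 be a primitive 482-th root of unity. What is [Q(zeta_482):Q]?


The degree equals Euler's totient phi(482).
482 = 2 * 241
phi(482) = 240

240


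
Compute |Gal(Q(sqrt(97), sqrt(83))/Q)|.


The 2 square roots of distinct primes are multiplicatively independent over Q,
so [K:Q] = 2^2 and Gal(K/Q) is isomorphic to (Z/2Z)^2.
|Gal| = 2^2 = 4

4


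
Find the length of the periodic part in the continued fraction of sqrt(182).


Run the CF algorithm for sqrt(182).
a_0 = floor(sqrt(182)) = 13; set m_0=0, q_0=1.
Recurrence: m' = q*a - m,  q' = (d - m'^2)/q,  a' = floor((a_0 + m')/q').
  step 1: m=13, q=13, a=2
  step 2: m=13, q=1, a=26
a_2 = 2*a_0 = 26, so the period closes here.
sqrt(182) = [13; 2, 26]
Period length = 2

2


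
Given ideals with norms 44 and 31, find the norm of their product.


N(IJ) = N(I) * N(J)
= 44 * 31
= 1364

1364


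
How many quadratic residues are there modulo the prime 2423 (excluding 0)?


For prime p, the number of non-zero quadratic residues is (p-1)/2.
= (2423-1)/2
= 1211

1211


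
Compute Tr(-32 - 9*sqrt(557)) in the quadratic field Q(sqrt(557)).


Tr(a + b*sqrt(d)) = (a + b*sqrt(d)) + (a - b*sqrt(d)) = 2a
= 2 * (-32)
= -64

-64


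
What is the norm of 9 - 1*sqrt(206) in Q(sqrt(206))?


N(a + b*sqrt(d)) = a^2 - d*b^2
= (9)^2 - (206)*(-1)^2
= 81 - 206
= -125

-125


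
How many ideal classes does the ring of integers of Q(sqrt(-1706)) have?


K = Q(sqrt(-1706)). d mod 4 = 2, so D = disc(K) = 4d = -6824
h(K) equals the number of primitive reduced positive-definite forms (a, b, c) = a*x^2 + b*x*y + c*y^2 with b^2 - 4ac = D,
where reduced means |b| <= a <= c, with b >= 0 whenever |b| = a or a = c, and primitive means gcd(a, b, c) = 1.
Reduced forces 3a^2 <= |D| = 6824, so 1 <= a <= 47; b must have the parity of D, and c = (b^2 - D)/(4a) must be an integer >= a.
Enumerate a = 1..47, b in [-a, a]:
  a=1: (1, 0, 1706)  [1]
  a=2: (2, 0, 853)  [1]
  a=3: (3, -2, 569), (3, 2, 569)  [2]
  a=4: none
  a=5: (5, -4, 342), (5, 4, 342)  [2]
  a=6: (6, -4, 285), (6, 4, 285)  [2]
  a=7: (7, -6, 245), (7, 6, 245)  [2]
  a=8: none
  a=9: (9, -4, 190), (9, 4, 190)  [2]
  a=10: (10, -4, 171), (10, 4, 171)  [2]
  a=11..12: none
  a=13: (13, -12, 134), (13, 12, 134)  [2]
  a=14: (14, -8, 123), (14, 8, 123)  [2]
  a=15: (15, -14, 117), (15, -4, 114), (15, 4, 114), (15, 14, 117)  [4]
  a=16..17: none
  a=18: (18, -4, 95), (18, 4, 95)  [2]
  a=19: (19, -4, 90), (19, 4, 90)  [2]
  a=20: none
  a=21: (21, -20, 86), (21, -8, 82), (21, 8, 82), (21, 20, 86)  [4]
  a=22..24: none
  a=25: (25, -24, 74), (25, 24, 74)  [2]
  a=26: (26, -12, 67), (26, 12, 67)  [2]
  a=27: (27, -14, 65), (27, 14, 65)  [2]
  a=28: none
  a=29: (29, -22, 63), (29, 22, 63)  [2]
  a=30: (30, -16, 59), (30, -4, 57), (30, 4, 57), (30, 16, 59)  [4]
  a=31..34: none
  a=35: (35, -34, 57), (35, -6, 49), (35, 6, 49), (35, 34, 57)  [4]
  a=36: none
  a=37: (37, -24, 50), (37, 24, 50)  [2]
  a=38: (38, -4, 45), (38, 4, 45)  [2]
  a=39: (39, -38, 53), (39, -14, 45), (39, 14, 45), (39, 38, 53)  [4]
  a=40: none
  a=41: (41, -8, 42), (41, 8, 42)  [2]
  a=42: (42, -20, 43), (42, 20, 43)  [2]
  a=43..47: none
Total reduced forms: 1 + 1 + 2 + 2 + 2 + 2 + 2 + 2 + 2 + 2 + 4 + 2 + 2 + 4 + 2 + 2 + 2 + 2 + 4 + 4 + 2 + 2 + 4 + 2 + 2 = 58
h = 58

58


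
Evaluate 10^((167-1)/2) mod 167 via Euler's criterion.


p = 167 is prime and the exponent is (p-1)/2 = 83, so by Euler's criterion 10^83 = (10/167) = +1 or -1 mod 167.
Compute by square-and-multiply:
  83 = 64 + 16 + 2 + 1 (binary 1010011)
  Repeated squaring mod 167: 10^1 = 10, 10^2 = 100, 10^4 = 147, 10^8 = 66, 10^16 = 14, 10^32 = 29, 10^64 = 6
  10^83 = 10^64 * 10^16 * 10^2 * 10^1 = 6 * 14 * 100 * 10 mod 167
    6 * 14 = 84 = 84 mod 167
    84 * 100 = 8400 = 50 mod 167
    50 * 10 = 500 = 166 mod 167
  10^83 = 166 mod 167
Result 166 = p - 1 = -1 mod 167: 10 is a quadratic non-residue mod 167. As a residue in [0, p-1] the value is 166.
10^83 mod 167 = 166

166


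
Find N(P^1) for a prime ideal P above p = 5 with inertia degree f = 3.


N(P^a) = p^(a*f)
= 5^(1*3)
= 5^3
= 125

125


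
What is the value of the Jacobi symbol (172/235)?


Compute (172/235) via quadratic reciprocity:
  pull out 2: (2/235) = -1  (since 235 mod 8 = 3)
  pull out 2: (2/235) = -1  (since 235 mod 8 = 3)
  reciprocity: (43/235) -> -(235/43)
  reduce: (20/43)
  pull out 2: (2/43) = -1  (since 43 mod 8 = 3)
  pull out 2: (2/43) = -1  (since 43 mod 8 = 3)
  reciprocity: (5/43) -> +(43/5)
  reduce: (3/5)
  reciprocity: (3/5) -> +(5/3)
  reduce: (2/3)
  pull out 2: (2/3) = -1  (since 3 mod 8 = 3)
  (1/3) = 1
Product of signs = 1

1


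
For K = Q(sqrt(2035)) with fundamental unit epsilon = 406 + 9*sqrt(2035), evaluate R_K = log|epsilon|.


epsilon = 406 + 9*sqrt(2035)
= 811.9988
R = ln(811.9988)
= 6.6995

6.6995


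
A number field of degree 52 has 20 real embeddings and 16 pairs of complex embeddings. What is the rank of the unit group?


By Dirichlet's unit theorem:
rank = r1 + r2 - 1
= 20 + 16 - 1
= 35

35


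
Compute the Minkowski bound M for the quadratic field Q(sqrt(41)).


d = 41, d mod 4 = 1, so disc(K) = d = 41; |disc(K)| = 41
Real quadratic field, so n = 2, s = r2 = 0, r1 = 2
M = (n!/n^n) * (4/pi)^s * sqrt(|disc(K)|) = (2!/2^2) * (4/pi)^0 * sqrt(41)
= 0.5 * 1.000000 * 6.403124
= 3.2016

3.2016


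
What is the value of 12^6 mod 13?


p = 13 is prime and the exponent is (p-1)/2 = 6, so by Euler's criterion 12^6 = (12/13) = +1 or -1 mod 13.
Compute by square-and-multiply:
  6 = 4 + 2 (binary 110)
  Repeated squaring mod 13: 12^1 = 12, 12^2 = 1, 12^4 = 1
  12^6 = 12^4 * 12^2 = 1 * 1 mod 13
    1 * 1 = 1 = 1 mod 13
  12^6 = 1 mod 13
Result 1: 12 is a quadratic residue mod 13.
12^6 mod 13 = 1

1


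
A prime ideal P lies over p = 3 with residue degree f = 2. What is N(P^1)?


N(P^a) = p^(a*f)
= 3^(1*2)
= 3^2
= 9

9


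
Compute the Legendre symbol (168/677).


p = 677 is prime, so compute (168/677) with the reciprocity algorithm (Jacobi-symbol steps: pull out 2s via (2/n), flip via reciprocity, reduce):
  pull out 2: (2/677) = -1  (since 677 mod 8 = 5)
  pull out 2: (2/677) = -1  (since 677 mod 8 = 5)
  pull out 2: (2/677) = -1  (since 677 mod 8 = 5)
  reciprocity: (21/677) -> +(677/21)
  reduce: (5/21)
  reciprocity: (5/21) -> +(21/5)
  reduce: (1/5)
  (1/5) = 1
Product of signs = -1
(168/677) = -1

-1


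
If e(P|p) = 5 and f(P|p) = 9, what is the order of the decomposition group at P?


|D_P| = e * f
= 5 * 9
= 45

45


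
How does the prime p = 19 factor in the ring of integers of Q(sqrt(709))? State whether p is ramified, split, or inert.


K = Q(sqrt(709)). Since d mod 4 = 1, disc(K) = 709.
Check p | disc: 709 mod 19 = 6.
p does not divide disc. Compute Legendre symbol (d/p):
6^((19-1)/2) mod 19 = 1
(d/p) = 1, so p splits: (p) = P*P' with e=1, f=1, g=2.
Therefore p is split.

split


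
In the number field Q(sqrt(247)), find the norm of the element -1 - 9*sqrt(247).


N(a + b*sqrt(d)) = a^2 - d*b^2
= (-1)^2 - (247)*(-9)^2
= 1 - 20007
= -20006

-20006


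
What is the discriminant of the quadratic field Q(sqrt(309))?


For K = Q(sqrt(d)) with d squarefree: disc(K) = d if d = 1 mod 4, and disc(K) = 4d if d = 2 or 3 mod 4.
Here d = 309, and d mod 4 = 1.
d = 1 mod 4 (O_K = Z[(1+sqrt(d))/2]), so disc(K) = d = 309

309


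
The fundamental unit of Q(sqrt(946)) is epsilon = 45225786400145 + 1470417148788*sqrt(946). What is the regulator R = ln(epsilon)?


epsilon = 45225786400145 + 1470417148788*sqrt(946)
= 9.0452e+13
R = ln(9.0452e+13)
= 32.1358

32.1358


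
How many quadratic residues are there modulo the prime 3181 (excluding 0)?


For prime p, the number of non-zero quadratic residues is (p-1)/2.
= (3181-1)/2
= 1590

1590


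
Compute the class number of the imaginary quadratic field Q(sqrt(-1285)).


K = Q(sqrt(-1285)). d mod 4 = 3, so D = disc(K) = 4d = -5140
h(K) equals the number of primitive reduced positive-definite forms (a, b, c) = a*x^2 + b*x*y + c*y^2 with b^2 - 4ac = D,
where reduced means |b| <= a <= c, with b >= 0 whenever |b| = a or a = c, and primitive means gcd(a, b, c) = 1.
Reduced forces 3a^2 <= |D| = 5140, so 1 <= a <= 41; b must have the parity of D, and c = (b^2 - D)/(4a) must be an integer >= a.
Enumerate a = 1..41, b in [-a, a]:
  a=1: (1, 0, 1285)  [1]
  a=2: (2, 2, 643)  [1]
  a=3..4: none
  a=5: (5, 0, 257)  [1]
  a=6..9: none
  a=10: (10, 10, 131)  [1]
  a=11..18: none
  a=19: (19, -16, 71), (19, 16, 71)  [2]
  a=20..22: none
  a=23: (23, -14, 58), (23, 14, 58)  [2]
  a=24..28: none
  a=29: (29, -14, 46), (29, 14, 46)  [2]
  a=30..36: none
  a=37: (37, -22, 38), (37, 22, 38)  [2]
  a=38..41: none
Total reduced forms: 1 + 1 + 1 + 1 + 2 + 2 + 2 + 2 = 12
h = 12

12


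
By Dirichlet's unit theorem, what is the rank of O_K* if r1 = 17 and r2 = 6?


By Dirichlet's unit theorem:
rank = r1 + r2 - 1
= 17 + 6 - 1
= 22

22


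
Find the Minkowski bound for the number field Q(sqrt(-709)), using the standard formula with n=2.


d = -709, d mod 4 = 3, so disc(K) = 4d = -2836; |disc(K)| = 2836
Imaginary quadratic field, so n = 2, s = r2 = 1, r1 = 0
M = (n!/n^n) * (4/pi)^s * sqrt(|disc(K)|) = (2!/2^2) * (4/pi)^1 * sqrt(2836)
= 0.5 * 1.273240 * 53.254108
= 33.9026

33.9026


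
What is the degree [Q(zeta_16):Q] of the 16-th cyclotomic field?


The degree equals Euler's totient phi(16).
16 = 2^4
phi(16) = 8

8


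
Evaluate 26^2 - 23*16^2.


x^2 - d*y^2
= 26^2 - 23*16^2
= 676 - 5888
= -5212

-5212


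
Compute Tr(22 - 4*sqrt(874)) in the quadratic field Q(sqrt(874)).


Tr(a + b*sqrt(d)) = (a + b*sqrt(d)) + (a - b*sqrt(d)) = 2a
= 2 * (22)
= 44

44


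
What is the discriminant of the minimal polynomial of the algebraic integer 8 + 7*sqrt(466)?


The element 8 + 7*sqrt(466) has minimal polynomial:
x^2 - 16*x - 22770
Discriminant = (-16)^2 - 4*(-22770)
= 256 + 91080
= 91336

91336


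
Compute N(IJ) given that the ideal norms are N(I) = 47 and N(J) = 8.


N(IJ) = N(I) * N(J)
= 47 * 8
= 376

376


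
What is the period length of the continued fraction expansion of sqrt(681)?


Run the CF algorithm for sqrt(681).
a_0 = floor(sqrt(681)) = 26; set m_0=0, q_0=1.
Recurrence: m' = q*a - m,  q' = (d - m'^2)/q,  a' = floor((a_0 + m')/q').
  step 1: m=26, q=5, a=10
  step 2: m=24, q=21, a=2
  step 3: m=18, q=17, a=2
  step 4: m=16, q=25, a=1
  step 5: m=9, q=24, a=1
  step 6: m=15, q=19, a=2
  step 7: m=23, q=8, a=6
  step 8: m=25, q=7, a=7
  step 9: m=24, q=15, a=3
  step 10: m=21, q=16, a=2
  step 11: m=11, q=35, a=1
  step 12: m=24, q=3, a=16
  step 13: m=24, q=35, a=1
  step 14: m=11, q=16, a=2
  step 15: m=21, q=15, a=3
  step 16: m=24, q=7, a=7
  step 17: m=25, q=8, a=6
  step 18: m=23, q=19, a=2
  step 19: m=15, q=24, a=1
  step 20: m=9, q=25, a=1
  step 21: m=16, q=17, a=2
  step 22: m=18, q=21, a=2
  step 23: m=24, q=5, a=10
  step 24: m=26, q=1, a=52
a_24 = 2*a_0 = 52, so the period closes here.
sqrt(681) = [26; 10, 2, 2, 1, 1, 2, 6, 7, 3, 2, 1, 16, 1, 2, 3, 7, 6, 2, 1, 1, 2, 2, 10, 52]
Period length = 24

24


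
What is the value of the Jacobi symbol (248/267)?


Compute (248/267) via quadratic reciprocity:
  pull out 2: (2/267) = -1  (since 267 mod 8 = 3)
  pull out 2: (2/267) = -1  (since 267 mod 8 = 3)
  pull out 2: (2/267) = -1  (since 267 mod 8 = 3)
  reciprocity: (31/267) -> -(267/31)
  reduce: (19/31)
  reciprocity: (19/31) -> -(31/19)
  reduce: (12/19)
  pull out 2: (2/19) = -1  (since 19 mod 8 = 3)
  pull out 2: (2/19) = -1  (since 19 mod 8 = 3)
  reciprocity: (3/19) -> -(19/3)
  reduce: (1/3)
  (1/3) = 1
Product of signs = 1

1


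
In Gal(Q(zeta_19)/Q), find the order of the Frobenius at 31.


The Frobenius at p in Gal(Q(zeta_n)/Q) = (Z/nZ)* is the class of p, so its order is ord_19(31), the smallest k >= 1 with 31^k = 1 mod 19.
n = 19 = 19, phi(19) = 18; the order divides phi(n).
Divisors of 18: 1, 2, 3, 6, 9, 18
Repeated squaring mod 19: 31^1 = 12, 31^2 = 11, 31^4 = 7, 31^8 = 11, 31^16 = 7
Test divisors in increasing order:
  k=1: 31^1 = 12 mod 19
  k=2: 31^2 = 11 mod 19
  k=3: 31^3 = 11 * 12 = 18 mod 19
  k=6: 31^6 = 7 * 11 = 1 mod 19  <- first divisor giving 1
Order = 6

6


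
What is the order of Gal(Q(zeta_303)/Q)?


|Gal(Q(zeta_303)/Q)| = phi(303)
= 200

200


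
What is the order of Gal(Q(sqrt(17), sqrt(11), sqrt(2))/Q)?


The 3 square roots of distinct primes are multiplicatively independent over Q,
so [K:Q] = 2^3 and Gal(K/Q) is isomorphic to (Z/2Z)^3.
|Gal| = 2^3 = 8

8


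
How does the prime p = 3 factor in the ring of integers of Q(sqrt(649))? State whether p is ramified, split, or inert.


K = Q(sqrt(649)). Since d mod 4 = 1, disc(K) = 649.
Check p | disc: 649 mod 3 = 1.
p does not divide disc. Compute Legendre symbol (d/p):
1^((3-1)/2) mod 3 = 1
(d/p) = 1, so p splits: (p) = P*P' with e=1, f=1, g=2.
Therefore p is split.

split


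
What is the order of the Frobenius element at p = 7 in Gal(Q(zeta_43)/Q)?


The Frobenius at p in Gal(Q(zeta_n)/Q) = (Z/nZ)* is the class of p, so its order is ord_43(7), the smallest k >= 1 with 7^k = 1 mod 43.
n = 43 = 43, phi(43) = 42; the order divides phi(n).
Divisors of 42: 1, 2, 3, 6, 7, 14, 21, 42
Repeated squaring mod 43: 7^1 = 7, 7^2 = 6, 7^4 = 36, 7^8 = 6, 7^16 = 36, 7^32 = 6
Test divisors in increasing order:
  k=1: 7^1 = 7 mod 43
  k=2: 7^2 = 6 mod 43
  k=3: 7^3 = 6 * 7 = 42 mod 43
  k=6: 7^6 = 36 * 6 = 1 mod 43  <- first divisor giving 1
Order = 6

6


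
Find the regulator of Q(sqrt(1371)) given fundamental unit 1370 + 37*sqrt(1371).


epsilon = 1370 + 37*sqrt(1371)
= 2739.9996
R = ln(2739.9996)
= 7.9157

7.9157


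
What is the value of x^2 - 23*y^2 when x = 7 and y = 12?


x^2 - d*y^2
= 7^2 - 23*12^2
= 49 - 3312
= -3263

-3263


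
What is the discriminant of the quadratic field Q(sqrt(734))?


For K = Q(sqrt(d)) with d squarefree: disc(K) = d if d = 1 mod 4, and disc(K) = 4d if d = 2 or 3 mod 4.
Here d = 734, and d mod 4 = 2.
d = 2 mod 4, not 1 (O_K = Z[sqrt(d)]), so disc(K) = 4d = 4 * (734) = 2936

2936


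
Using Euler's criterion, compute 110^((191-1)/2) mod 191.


p = 191 is prime and the exponent is (p-1)/2 = 95, so by Euler's criterion 110^95 = (110/191) = +1 or -1 mod 191.
Compute by square-and-multiply:
  95 = 64 + 16 + 8 + 4 + 2 + 1 (binary 1011111)
  Repeated squaring mod 191: 110^1 = 110, 110^2 = 67, 110^4 = 96, 110^8 = 48, 110^16 = 12, 110^32 = 144, 110^64 = 108
  110^95 = 110^64 * 110^16 * 110^8 * 110^4 * 110^2 * 110^1 = 108 * 12 * 48 * 96 * 67 * 110 mod 191
    108 * 12 = 1296 = 150 mod 191
    150 * 48 = 7200 = 133 mod 191
    133 * 96 = 12768 = 162 mod 191
    162 * 67 = 10854 = 158 mod 191
    158 * 110 = 17380 = 190 mod 191
  110^95 = 190 mod 191
Result 190 = p - 1 = -1 mod 191: 110 is a quadratic non-residue mod 191. As a residue in [0, p-1] the value is 190.
110^95 mod 191 = 190

190


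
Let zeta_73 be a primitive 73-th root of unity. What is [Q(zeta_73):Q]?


The degree equals Euler's totient phi(73).
73 = 73
phi(73) = 72

72


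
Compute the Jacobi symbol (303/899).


Compute (303/899) via quadratic reciprocity:
  reciprocity: (303/899) -> -(899/303)
  reduce: (293/303)
  reciprocity: (293/303) -> +(303/293)
  reduce: (10/293)
  pull out 2: (2/293) = -1  (since 293 mod 8 = 5)
  reciprocity: (5/293) -> +(293/5)
  reduce: (3/5)
  reciprocity: (3/5) -> +(5/3)
  reduce: (2/3)
  pull out 2: (2/3) = -1  (since 3 mod 8 = 3)
  (1/3) = 1
Product of signs = -1

-1


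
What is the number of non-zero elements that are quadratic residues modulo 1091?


For prime p, the number of non-zero quadratic residues is (p-1)/2.
= (1091-1)/2
= 545

545


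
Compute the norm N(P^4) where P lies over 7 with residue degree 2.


N(P^a) = p^(a*f)
= 7^(4*2)
= 7^8
= 5764801

5764801


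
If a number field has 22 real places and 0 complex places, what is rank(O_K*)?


By Dirichlet's unit theorem:
rank = r1 + r2 - 1
= 22 + 0 - 1
= 21

21


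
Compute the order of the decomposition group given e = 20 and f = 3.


|D_P| = e * f
= 20 * 3
= 60

60


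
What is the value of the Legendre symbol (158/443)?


p = 443 is prime, so compute (158/443) with the reciprocity algorithm (Jacobi-symbol steps: pull out 2s via (2/n), flip via reciprocity, reduce):
  pull out 2: (2/443) = -1  (since 443 mod 8 = 3)
  reciprocity: (79/443) -> -(443/79)
  reduce: (48/79)
  pull out 2: (2/79) = +1  (since 79 mod 8 = 7)
  pull out 2: (2/79) = +1  (since 79 mod 8 = 7)
  pull out 2: (2/79) = +1  (since 79 mod 8 = 7)
  pull out 2: (2/79) = +1  (since 79 mod 8 = 7)
  reciprocity: (3/79) -> -(79/3)
  reduce: (1/3)
  (1/3) = 1
Product of signs = -1
(158/443) = -1

-1


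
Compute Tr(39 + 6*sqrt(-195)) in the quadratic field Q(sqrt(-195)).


Tr(a + b*sqrt(d)) = (a + b*sqrt(d)) + (a - b*sqrt(d)) = 2a
= 2 * (39)
= 78

78


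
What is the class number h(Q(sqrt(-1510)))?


K = Q(sqrt(-1510)). d mod 4 = 2, so D = disc(K) = 4d = -6040
h(K) equals the number of primitive reduced positive-definite forms (a, b, c) = a*x^2 + b*x*y + c*y^2 with b^2 - 4ac = D,
where reduced means |b| <= a <= c, with b >= 0 whenever |b| = a or a = c, and primitive means gcd(a, b, c) = 1.
Reduced forces 3a^2 <= |D| = 6040, so 1 <= a <= 44; b must have the parity of D, and c = (b^2 - D)/(4a) must be an integer >= a.
Enumerate a = 1..44, b in [-a, a]:
  a=1: (1, 0, 1510)  [1]
  a=2: (2, 0, 755)  [1]
  a=3..4: none
  a=5: (5, 0, 302)  [1]
  a=6: none
  a=7: (7, -6, 217), (7, 6, 217)  [2]
  a=8..9: none
  a=10: (10, 0, 151)  [1]
  a=11..13: none
  a=14: (14, -8, 109), (14, 8, 109)  [2]
  a=15..22: none
  a=23: (23, -20, 70), (23, 20, 70)  [2]
  a=24..30: none
  a=31: (31, -6, 49), (31, 6, 49)  [2]
  a=32..34: none
  a=35: (35, -20, 46), (35, 20, 46)  [2]
  a=36: none
  a=37: (37, -18, 43), (37, 18, 43)  [2]
  a=38..44: none
Total reduced forms: 1 + 1 + 1 + 2 + 1 + 2 + 2 + 2 + 2 + 2 = 16
h = 16

16


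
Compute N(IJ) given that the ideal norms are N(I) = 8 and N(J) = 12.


N(IJ) = N(I) * N(J)
= 8 * 12
= 96

96


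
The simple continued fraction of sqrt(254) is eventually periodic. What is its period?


Run the CF algorithm for sqrt(254).
a_0 = floor(sqrt(254)) = 15; set m_0=0, q_0=1.
Recurrence: m' = q*a - m,  q' = (d - m'^2)/q,  a' = floor((a_0 + m')/q').
  step 1: m=15, q=29, a=1
  step 2: m=14, q=2, a=14
  step 3: m=14, q=29, a=1
  step 4: m=15, q=1, a=30
a_4 = 2*a_0 = 30, so the period closes here.
sqrt(254) = [15; 1, 14, 1, 30]
Period length = 4

4


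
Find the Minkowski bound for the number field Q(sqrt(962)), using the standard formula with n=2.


d = 962, d mod 4 = 2, so disc(K) = 4d = 3848; |disc(K)| = 3848
Real quadratic field, so n = 2, s = r2 = 0, r1 = 2
M = (n!/n^n) * (4/pi)^s * sqrt(|disc(K)|) = (2!/2^2) * (4/pi)^0 * sqrt(3848)
= 0.5 * 1.000000 * 62.032250
= 31.0161

31.0161


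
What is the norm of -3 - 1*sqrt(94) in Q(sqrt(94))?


N(a + b*sqrt(d)) = a^2 - d*b^2
= (-3)^2 - (94)*(-1)^2
= 9 - 94
= -85

-85


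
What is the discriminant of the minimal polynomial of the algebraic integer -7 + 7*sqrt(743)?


The element -7 + 7*sqrt(743) has minimal polynomial:
x^2 + 14*x - 36358
Discriminant = (14)^2 - 4*(-36358)
= 196 + 145432
= 145628

145628


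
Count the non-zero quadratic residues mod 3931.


For prime p, the number of non-zero quadratic residues is (p-1)/2.
= (3931-1)/2
= 1965

1965


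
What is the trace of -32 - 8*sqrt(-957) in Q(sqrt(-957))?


Tr(a + b*sqrt(d)) = (a + b*sqrt(d)) + (a - b*sqrt(d)) = 2a
= 2 * (-32)
= -64

-64


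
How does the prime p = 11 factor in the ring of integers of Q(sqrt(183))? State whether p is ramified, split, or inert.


K = Q(sqrt(183)). Since d mod 4 = 3, disc(K) = 732.
Check p | disc: 732 mod 11 = 6.
p does not divide disc. Compute Legendre symbol (d/p):
7^((11-1)/2) mod 11 = -1
(d/p) = -1, so p is inert: (p) stays prime with e=1, f=2, g=1.
Therefore p is inert.

inert


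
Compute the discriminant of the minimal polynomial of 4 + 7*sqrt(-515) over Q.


The element 4 + 7*sqrt(-515) has minimal polynomial:
x^2 - 8*x + 25251
Discriminant = (-8)^2 - 4*(25251)
= 64 - 101004
= -100940

-100940


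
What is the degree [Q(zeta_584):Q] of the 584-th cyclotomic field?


The degree equals Euler's totient phi(584).
584 = 2^3 * 73
phi(584) = 288

288


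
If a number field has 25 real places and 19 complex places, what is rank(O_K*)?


By Dirichlet's unit theorem:
rank = r1 + r2 - 1
= 25 + 19 - 1
= 43

43


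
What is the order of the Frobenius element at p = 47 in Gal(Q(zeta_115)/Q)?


The Frobenius at p in Gal(Q(zeta_n)/Q) = (Z/nZ)* is the class of p, so its order is ord_115(47), the smallest k >= 1 with 47^k = 1 mod 115.
n = 115 = 5 * 23, phi(115) = 88; the order divides phi(n).
Divisors of 88: 1, 2, 4, 8, 11, 22, 44, 88
Repeated squaring mod 115: 47^1 = 47, 47^2 = 24, 47^4 = 1, 47^8 = 1, 47^16 = 1, 47^32 = 1, 47^64 = 1
Test divisors in increasing order:
  k=1: 47^1 = 47 mod 115
  k=2: 47^2 = 24 mod 115
  k=4: 47^4 = 1 mod 115  <- first divisor giving 1
Order = 4

4


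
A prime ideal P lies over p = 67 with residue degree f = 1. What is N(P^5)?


N(P^a) = p^(a*f)
= 67^(5*1)
= 67^5
= 1350125107

1350125107


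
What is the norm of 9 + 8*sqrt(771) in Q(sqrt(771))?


N(a + b*sqrt(d)) = a^2 - d*b^2
= (9)^2 - (771)*(8)^2
= 81 - 49344
= -49263

-49263


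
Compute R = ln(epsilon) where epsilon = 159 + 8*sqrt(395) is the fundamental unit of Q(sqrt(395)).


epsilon = 159 + 8*sqrt(395)
= 317.9969
R = ln(317.9969)
= 5.7620

5.7620


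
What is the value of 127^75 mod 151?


p = 151 is prime and the exponent is (p-1)/2 = 75, so by Euler's criterion 127^75 = (127/151) = +1 or -1 mod 151.
Compute by square-and-multiply:
  75 = 64 + 8 + 2 + 1 (binary 1001011)
  Repeated squaring mod 151: 127^1 = 127, 127^2 = 123, 127^4 = 29, 127^8 = 86, 127^16 = 148, 127^32 = 9, 127^64 = 81
  127^75 = 127^64 * 127^8 * 127^2 * 127^1 = 81 * 86 * 123 * 127 mod 151
    81 * 86 = 6966 = 20 mod 151
    20 * 123 = 2460 = 44 mod 151
    44 * 127 = 5588 = 1 mod 151
  127^75 = 1 mod 151
Result 1: 127 is a quadratic residue mod 151.
127^75 mod 151 = 1

1


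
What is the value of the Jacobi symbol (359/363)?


Compute (359/363) via quadratic reciprocity:
  reciprocity: (359/363) -> -(363/359)
  reduce: (4/359)
  pull out 2: (2/359) = +1  (since 359 mod 8 = 7)
  pull out 2: (2/359) = +1  (since 359 mod 8 = 7)
  (1/359) = 1
Product of signs = -1

-1


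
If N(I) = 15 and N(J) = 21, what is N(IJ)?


N(IJ) = N(I) * N(J)
= 15 * 21
= 315

315


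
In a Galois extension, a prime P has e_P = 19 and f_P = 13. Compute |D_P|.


|D_P| = e * f
= 19 * 13
= 247

247


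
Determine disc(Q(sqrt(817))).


For K = Q(sqrt(d)) with d squarefree: disc(K) = d if d = 1 mod 4, and disc(K) = 4d if d = 2 or 3 mod 4.
Here d = 817, and d mod 4 = 1.
d = 1 mod 4 (O_K = Z[(1+sqrt(d))/2]), so disc(K) = d = 817

817


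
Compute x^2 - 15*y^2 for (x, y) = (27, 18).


x^2 - d*y^2
= 27^2 - 15*18^2
= 729 - 4860
= -4131

-4131


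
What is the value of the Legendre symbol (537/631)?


p = 631 is prime, so compute (537/631) with the reciprocity algorithm (Jacobi-symbol steps: pull out 2s via (2/n), flip via reciprocity, reduce):
  reciprocity: (537/631) -> +(631/537)
  reduce: (94/537)
  pull out 2: (2/537) = +1  (since 537 mod 8 = 1)
  reciprocity: (47/537) -> +(537/47)
  reduce: (20/47)
  pull out 2: (2/47) = +1  (since 47 mod 8 = 7)
  pull out 2: (2/47) = +1  (since 47 mod 8 = 7)
  reciprocity: (5/47) -> +(47/5)
  reduce: (2/5)
  pull out 2: (2/5) = -1  (since 5 mod 8 = 5)
  (1/5) = 1
Product of signs = -1
(537/631) = -1

-1


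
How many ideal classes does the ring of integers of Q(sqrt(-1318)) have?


K = Q(sqrt(-1318)). d mod 4 = 2, so D = disc(K) = 4d = -5272
h(K) equals the number of primitive reduced positive-definite forms (a, b, c) = a*x^2 + b*x*y + c*y^2 with b^2 - 4ac = D,
where reduced means |b| <= a <= c, with b >= 0 whenever |b| = a or a = c, and primitive means gcd(a, b, c) = 1.
Reduced forces 3a^2 <= |D| = 5272, so 1 <= a <= 41; b must have the parity of D, and c = (b^2 - D)/(4a) must be an integer >= a.
Enumerate a = 1..41, b in [-a, a]:
  a=1: (1, 0, 1318)  [1]
  a=2: (2, 0, 659)  [1]
  a=3..16: none
  a=17: (17, -10, 79), (17, 10, 79)  [2]
  a=18..22: none
  a=23: (23, -8, 58), (23, 8, 58)  [2]
  a=24..28: none
  a=29: (29, -8, 46), (29, 8, 46)  [2]
  a=30..33: none
  a=34: (34, -24, 43), (34, 24, 43)  [2]
  a=35..41: none
Total reduced forms: 1 + 1 + 2 + 2 + 2 + 2 = 10
h = 10

10


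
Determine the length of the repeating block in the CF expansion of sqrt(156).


Run the CF algorithm for sqrt(156).
a_0 = floor(sqrt(156)) = 12; set m_0=0, q_0=1.
Recurrence: m' = q*a - m,  q' = (d - m'^2)/q,  a' = floor((a_0 + m')/q').
  step 1: m=12, q=12, a=2
  step 2: m=12, q=1, a=24
a_2 = 2*a_0 = 24, so the period closes here.
sqrt(156) = [12; 2, 24]
Period length = 2

2


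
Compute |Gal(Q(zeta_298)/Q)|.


|Gal(Q(zeta_298)/Q)| = phi(298)
= 148

148


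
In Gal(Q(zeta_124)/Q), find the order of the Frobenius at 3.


The Frobenius at p in Gal(Q(zeta_n)/Q) = (Z/nZ)* is the class of p, so its order is ord_124(3), the smallest k >= 1 with 3^k = 1 mod 124.
n = 124 = 2^2 * 31, phi(124) = 60; the order divides phi(n).
Divisors of 60: 1, 2, 3, 4, 5, 6, 10, 12, 15, 20, 30, 60
Repeated squaring mod 124: 3^1 = 3, 3^2 = 9, 3^4 = 81, 3^8 = 113, 3^16 = 121, 3^32 = 9
Test divisors in increasing order:
  k=1: 3^1 = 3 mod 124
  k=2: 3^2 = 9 mod 124
  k=3: 3^3 = 9 * 3 = 27 mod 124
  k=4: 3^4 = 81 mod 124
  k=5: 3^5 = 81 * 3 = 119 mod 124
  k=6: 3^6 = 81 * 9 = 109 mod 124
  k=10: 3^10 = 113 * 9 = 25 mod 124
  k=12: 3^12 = 113 * 81 = 101 mod 124
  k=15: 3^15 = 113 * 81 * 9 * 3 = 123 mod 124
  k=20: 3^20 = 121 * 81 = 5 mod 124
  k=30: 3^30 = 121 * 113 * 81 * 9 = 1 mod 124  <- first divisor giving 1
Order = 30

30


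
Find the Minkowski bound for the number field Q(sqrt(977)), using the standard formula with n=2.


d = 977, d mod 4 = 1, so disc(K) = d = 977; |disc(K)| = 977
Real quadratic field, so n = 2, s = r2 = 0, r1 = 2
M = (n!/n^n) * (4/pi)^s * sqrt(|disc(K)|) = (2!/2^2) * (4/pi)^0 * sqrt(977)
= 0.5 * 1.000000 * 31.256999
= 15.6285

15.6285


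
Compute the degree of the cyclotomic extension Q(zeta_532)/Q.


The degree equals Euler's totient phi(532).
532 = 2^2 * 7 * 19
phi(532) = 216

216


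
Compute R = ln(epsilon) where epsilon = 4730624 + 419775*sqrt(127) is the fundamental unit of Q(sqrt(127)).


epsilon = 4730624 + 419775*sqrt(127)
= 9.4612e+06
R = ln(9.4612e+06)
= 16.0627

16.0627


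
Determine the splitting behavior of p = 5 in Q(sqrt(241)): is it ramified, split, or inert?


K = Q(sqrt(241)). Since d mod 4 = 1, disc(K) = 241.
Check p | disc: 241 mod 5 = 1.
p does not divide disc. Compute Legendre symbol (d/p):
1^((5-1)/2) mod 5 = 1
(d/p) = 1, so p splits: (p) = P*P' with e=1, f=1, g=2.
Therefore p is split.

split


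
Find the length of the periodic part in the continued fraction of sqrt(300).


Run the CF algorithm for sqrt(300).
a_0 = floor(sqrt(300)) = 17; set m_0=0, q_0=1.
Recurrence: m' = q*a - m,  q' = (d - m'^2)/q,  a' = floor((a_0 + m')/q').
  step 1: m=17, q=11, a=3
  step 2: m=16, q=4, a=8
  step 3: m=16, q=11, a=3
  step 4: m=17, q=1, a=34
a_4 = 2*a_0 = 34, so the period closes here.
sqrt(300) = [17; 3, 8, 3, 34]
Period length = 4

4


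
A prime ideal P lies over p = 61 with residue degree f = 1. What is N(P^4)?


N(P^a) = p^(a*f)
= 61^(4*1)
= 61^4
= 13845841

13845841


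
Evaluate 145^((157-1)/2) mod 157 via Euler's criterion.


p = 157 is prime and the exponent is (p-1)/2 = 78, so by Euler's criterion 145^78 = (145/157) = +1 or -1 mod 157.
Compute by square-and-multiply:
  78 = 64 + 8 + 4 + 2 (binary 1001110)
  Repeated squaring mod 157: 145^1 = 145, 145^2 = 144, 145^4 = 12, 145^8 = 144, 145^16 = 12, 145^32 = 144, 145^64 = 12
  145^78 = 145^64 * 145^8 * 145^4 * 145^2 = 12 * 144 * 12 * 144 mod 157
    12 * 144 = 1728 = 1 mod 157
    1 * 12 = 12 = 12 mod 157
    12 * 144 = 1728 = 1 mod 157
  145^78 = 1 mod 157
Result 1: 145 is a quadratic residue mod 157.
145^78 mod 157 = 1

1


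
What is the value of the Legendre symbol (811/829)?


p = 829 is prime, so compute (811/829) with the reciprocity algorithm (Jacobi-symbol steps: pull out 2s via (2/n), flip via reciprocity, reduce):
  reciprocity: (811/829) -> +(829/811)
  reduce: (18/811)
  pull out 2: (2/811) = -1  (since 811 mod 8 = 3)
  reciprocity: (9/811) -> +(811/9)
  reduce: (1/9)
  (1/9) = 1
Product of signs = -1
(811/829) = -1

-1


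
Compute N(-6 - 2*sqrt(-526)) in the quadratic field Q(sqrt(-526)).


N(a + b*sqrt(d)) = a^2 - d*b^2
= (-6)^2 - (-526)*(-2)^2
= 36 + 2104
= 2140

2140


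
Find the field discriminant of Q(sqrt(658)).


For K = Q(sqrt(d)) with d squarefree: disc(K) = d if d = 1 mod 4, and disc(K) = 4d if d = 2 or 3 mod 4.
Here d = 658, and d mod 4 = 2.
d = 2 mod 4, not 1 (O_K = Z[sqrt(d)]), so disc(K) = 4d = 4 * (658) = 2632

2632


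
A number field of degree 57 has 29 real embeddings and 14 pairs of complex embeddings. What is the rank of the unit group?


By Dirichlet's unit theorem:
rank = r1 + r2 - 1
= 29 + 14 - 1
= 42

42


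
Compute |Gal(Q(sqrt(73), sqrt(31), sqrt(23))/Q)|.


The 3 square roots of distinct primes are multiplicatively independent over Q,
so [K:Q] = 2^3 and Gal(K/Q) is isomorphic to (Z/2Z)^3.
|Gal| = 2^3 = 8

8


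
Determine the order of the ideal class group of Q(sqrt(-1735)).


K = Q(sqrt(-1735)). d mod 4 = 1, so D = disc(K) = d = -1735
h(K) equals the number of primitive reduced positive-definite forms (a, b, c) = a*x^2 + b*x*y + c*y^2 with b^2 - 4ac = D,
where reduced means |b| <= a <= c, with b >= 0 whenever |b| = a or a = c, and primitive means gcd(a, b, c) = 1.
Reduced forces 3a^2 <= |D| = 1735, so 1 <= a <= 24; b must have the parity of D, and c = (b^2 - D)/(4a) must be an integer >= a.
Enumerate a = 1..24, b in [-a, a]:
  a=1: (1, 1, 434)  [1]
  a=2: (2, -1, 217), (2, 1, 217)  [2]
  a=3: none
  a=4: (4, -3, 109), (4, 3, 109)  [2]
  a=5: (5, 5, 88)  [1]
  a=6: none
  a=7: (7, -1, 62), (7, 1, 62)  [2]
  a=8: (8, -5, 55), (8, 5, 55)  [2]
  a=9: none
  a=10: (10, -5, 44), (10, 5, 44)  [2]
  a=11: (11, -5, 40), (11, 5, 40)  [2]
  a=12..13: none
  a=14: (14, -13, 34), (14, -1, 31), (14, 1, 31), (14, 13, 34)  [4]
  a=15: none
  a=16: (16, -11, 29), (16, 11, 29)  [2]
  a=17: (17, -13, 28), (17, 13, 28)  [2]
  a=18..19: none
  a=20: (20, -5, 22), (20, 5, 22)  [2]
  a=21: none
  a=22: (22, -17, 23), (22, 17, 23)  [2]
  a=23..24: none
Total reduced forms: 1 + 2 + 2 + 1 + 2 + 2 + 2 + 2 + 4 + 2 + 2 + 2 + 2 = 26
h = 26

26


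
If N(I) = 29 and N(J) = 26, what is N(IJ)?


N(IJ) = N(I) * N(J)
= 29 * 26
= 754

754


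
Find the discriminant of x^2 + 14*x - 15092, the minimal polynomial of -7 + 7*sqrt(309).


The element -7 + 7*sqrt(309) has minimal polynomial:
x^2 + 14*x - 15092
Discriminant = (14)^2 - 4*(-15092)
= 196 + 60368
= 60564

60564


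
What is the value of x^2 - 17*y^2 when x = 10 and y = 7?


x^2 - d*y^2
= 10^2 - 17*7^2
= 100 - 833
= -733

-733


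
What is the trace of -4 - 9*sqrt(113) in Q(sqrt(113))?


Tr(a + b*sqrt(d)) = (a + b*sqrt(d)) + (a - b*sqrt(d)) = 2a
= 2 * (-4)
= -8

-8


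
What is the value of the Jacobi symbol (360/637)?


Compute (360/637) via quadratic reciprocity:
  pull out 2: (2/637) = -1  (since 637 mod 8 = 5)
  pull out 2: (2/637) = -1  (since 637 mod 8 = 5)
  pull out 2: (2/637) = -1  (since 637 mod 8 = 5)
  reciprocity: (45/637) -> +(637/45)
  reduce: (7/45)
  reciprocity: (7/45) -> +(45/7)
  reduce: (3/7)
  reciprocity: (3/7) -> -(7/3)
  reduce: (1/3)
  (1/3) = 1
Product of signs = 1

1


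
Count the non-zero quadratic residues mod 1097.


For prime p, the number of non-zero quadratic residues is (p-1)/2.
= (1097-1)/2
= 548

548


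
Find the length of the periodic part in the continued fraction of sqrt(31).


Run the CF algorithm for sqrt(31).
a_0 = floor(sqrt(31)) = 5; set m_0=0, q_0=1.
Recurrence: m' = q*a - m,  q' = (d - m'^2)/q,  a' = floor((a_0 + m')/q').
  step 1: m=5, q=6, a=1
  step 2: m=1, q=5, a=1
  step 3: m=4, q=3, a=3
  step 4: m=5, q=2, a=5
  step 5: m=5, q=3, a=3
  step 6: m=4, q=5, a=1
  step 7: m=1, q=6, a=1
  step 8: m=5, q=1, a=10
a_8 = 2*a_0 = 10, so the period closes here.
sqrt(31) = [5; 1, 1, 3, 5, 3, 1, 1, 10]
Period length = 8

8


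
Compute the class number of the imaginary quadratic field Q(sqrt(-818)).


K = Q(sqrt(-818)). d mod 4 = 2, so D = disc(K) = 4d = -3272
h(K) equals the number of primitive reduced positive-definite forms (a, b, c) = a*x^2 + b*x*y + c*y^2 with b^2 - 4ac = D,
where reduced means |b| <= a <= c, with b >= 0 whenever |b| = a or a = c, and primitive means gcd(a, b, c) = 1.
Reduced forces 3a^2 <= |D| = 3272, so 1 <= a <= 33; b must have the parity of D, and c = (b^2 - D)/(4a) must be an integer >= a.
Enumerate a = 1..33, b in [-a, a]:
  a=1: (1, 0, 818)  [1]
  a=2: (2, 0, 409)  [1]
  a=3: (3, -2, 273), (3, 2, 273)  [2]
  a=4..5: none
  a=6: (6, -4, 137), (6, 4, 137)  [2]
  a=7: (7, -2, 117), (7, 2, 117)  [2]
  a=8: none
  a=9: (9, -2, 91), (9, 2, 91)  [2]
  a=10..12: none
  a=13: (13, -2, 63), (13, 2, 63)  [2]
  a=14: (14, -12, 61), (14, 12, 61)  [2]
  a=15..16: none
  a=17: (17, -14, 51), (17, 14, 51)  [2]
  a=18: (18, -16, 49), (18, 16, 49)  [2]
  a=19..20: none
  a=21: (21, -16, 42), (21, -2, 39), (21, 2, 39), (21, 16, 42)  [4]
  a=22..25: none
  a=26: (26, -24, 37), (26, 24, 37)  [2]
  a=27: (27, -20, 34), (27, 20, 34)  [2]
  a=28: none
  a=29: (29, -18, 31), (29, 18, 31)  [2]
  a=30..33: none
Total reduced forms: 1 + 1 + 2 + 2 + 2 + 2 + 2 + 2 + 2 + 2 + 4 + 2 + 2 + 2 = 28
h = 28

28


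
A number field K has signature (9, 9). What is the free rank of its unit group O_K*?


By Dirichlet's unit theorem:
rank = r1 + r2 - 1
= 9 + 9 - 1
= 17

17


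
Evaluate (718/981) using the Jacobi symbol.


Compute (718/981) via quadratic reciprocity:
  pull out 2: (2/981) = -1  (since 981 mod 8 = 5)
  reciprocity: (359/981) -> +(981/359)
  reduce: (263/359)
  reciprocity: (263/359) -> -(359/263)
  reduce: (96/263)
  pull out 2: (2/263) = +1  (since 263 mod 8 = 7)
  pull out 2: (2/263) = +1  (since 263 mod 8 = 7)
  pull out 2: (2/263) = +1  (since 263 mod 8 = 7)
  pull out 2: (2/263) = +1  (since 263 mod 8 = 7)
  pull out 2: (2/263) = +1  (since 263 mod 8 = 7)
  reciprocity: (3/263) -> -(263/3)
  reduce: (2/3)
  pull out 2: (2/3) = -1  (since 3 mod 8 = 3)
  (1/3) = 1
Product of signs = 1

1


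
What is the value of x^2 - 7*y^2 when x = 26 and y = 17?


x^2 - d*y^2
= 26^2 - 7*17^2
= 676 - 2023
= -1347

-1347


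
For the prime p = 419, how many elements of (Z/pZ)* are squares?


For prime p, the number of non-zero quadratic residues is (p-1)/2.
= (419-1)/2
= 209

209


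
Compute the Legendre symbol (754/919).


p = 919 is prime, so compute (754/919) with the reciprocity algorithm (Jacobi-symbol steps: pull out 2s via (2/n), flip via reciprocity, reduce):
  pull out 2: (2/919) = +1  (since 919 mod 8 = 7)
  reciprocity: (377/919) -> +(919/377)
  reduce: (165/377)
  reciprocity: (165/377) -> +(377/165)
  reduce: (47/165)
  reciprocity: (47/165) -> +(165/47)
  reduce: (24/47)
  pull out 2: (2/47) = +1  (since 47 mod 8 = 7)
  pull out 2: (2/47) = +1  (since 47 mod 8 = 7)
  pull out 2: (2/47) = +1  (since 47 mod 8 = 7)
  reciprocity: (3/47) -> -(47/3)
  reduce: (2/3)
  pull out 2: (2/3) = -1  (since 3 mod 8 = 3)
  (1/3) = 1
Product of signs = 1
(754/919) = 1

1


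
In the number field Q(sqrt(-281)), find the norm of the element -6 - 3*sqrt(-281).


N(a + b*sqrt(d)) = a^2 - d*b^2
= (-6)^2 - (-281)*(-3)^2
= 36 + 2529
= 2565

2565


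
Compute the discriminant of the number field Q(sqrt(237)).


For K = Q(sqrt(d)) with d squarefree: disc(K) = d if d = 1 mod 4, and disc(K) = 4d if d = 2 or 3 mod 4.
Here d = 237, and d mod 4 = 1.
d = 1 mod 4 (O_K = Z[(1+sqrt(d))/2]), so disc(K) = d = 237

237


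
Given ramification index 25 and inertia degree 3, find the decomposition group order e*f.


|D_P| = e * f
= 25 * 3
= 75

75


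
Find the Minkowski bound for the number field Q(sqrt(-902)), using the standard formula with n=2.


d = -902, d mod 4 = 2, so disc(K) = 4d = -3608; |disc(K)| = 3608
Imaginary quadratic field, so n = 2, s = r2 = 1, r1 = 0
M = (n!/n^n) * (4/pi)^s * sqrt(|disc(K)|) = (2!/2^2) * (4/pi)^1 * sqrt(3608)
= 0.5 * 1.273240 * 60.066630
= 38.2396

38.2396


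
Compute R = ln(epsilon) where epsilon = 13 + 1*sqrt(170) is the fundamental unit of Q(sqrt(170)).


epsilon = 13 + 1*sqrt(170)
= 26.0384
R = ln(26.0384)
= 3.2596

3.2596


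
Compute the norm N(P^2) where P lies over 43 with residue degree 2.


N(P^a) = p^(a*f)
= 43^(2*2)
= 43^4
= 3418801

3418801


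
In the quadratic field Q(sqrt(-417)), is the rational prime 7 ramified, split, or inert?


K = Q(sqrt(-417)). Since d mod 4 = 3, disc(K) = -1668.
Check p | disc: -1668 mod 7 = 5.
p does not divide disc. Compute Legendre symbol (d/p):
3^((7-1)/2) mod 7 = -1
(d/p) = -1, so p is inert: (p) stays prime with e=1, f=2, g=1.
Therefore p is inert.

inert


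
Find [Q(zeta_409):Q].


The degree equals Euler's totient phi(409).
409 = 409
phi(409) = 408

408


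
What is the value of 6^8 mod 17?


p = 17 is prime and the exponent is (p-1)/2 = 8, so by Euler's criterion 6^8 = (6/17) = +1 or -1 mod 17.
Compute by square-and-multiply:
  8 = 8 (binary 1000)
  Repeated squaring mod 17: 6^1 = 6, 6^2 = 2, 6^4 = 4, 6^8 = 16
  6^8 = 16 mod 17
Result 16 = p - 1 = -1 mod 17: 6 is a quadratic non-residue mod 17. As a residue in [0, p-1] the value is 16.
6^8 mod 17 = 16

16


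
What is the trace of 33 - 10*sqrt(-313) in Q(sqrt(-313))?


Tr(a + b*sqrt(d)) = (a + b*sqrt(d)) + (a - b*sqrt(d)) = 2a
= 2 * (33)
= 66

66
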